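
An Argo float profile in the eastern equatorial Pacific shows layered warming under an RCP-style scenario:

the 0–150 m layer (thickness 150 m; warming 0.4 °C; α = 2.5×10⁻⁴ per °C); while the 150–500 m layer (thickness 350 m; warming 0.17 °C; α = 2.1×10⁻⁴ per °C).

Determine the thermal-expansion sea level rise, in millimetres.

Layer 1: 0.4 × 2.5×10⁻⁴ × 150 = 0.01500 m
150–500 m: 2.1×10⁻⁴ × 350 × 0.17 = 0.012495 m
Δh = 0.01500 + 0.012495 = 0.027495 m

Δh ≈ 27.5 mm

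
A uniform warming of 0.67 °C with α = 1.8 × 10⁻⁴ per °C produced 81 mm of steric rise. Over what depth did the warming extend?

670 m

H = Δh/(αΔT) = 0.081 / (1.8×10⁻⁴ × 0.67) ≈ 671.6 m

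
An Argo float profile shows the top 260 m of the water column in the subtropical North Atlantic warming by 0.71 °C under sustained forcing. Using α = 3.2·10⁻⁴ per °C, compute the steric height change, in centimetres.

Δh = αΔT·H = 3.2×10⁻⁴ × 0.71 × 260 = 0.059072 m

about 5.91 cm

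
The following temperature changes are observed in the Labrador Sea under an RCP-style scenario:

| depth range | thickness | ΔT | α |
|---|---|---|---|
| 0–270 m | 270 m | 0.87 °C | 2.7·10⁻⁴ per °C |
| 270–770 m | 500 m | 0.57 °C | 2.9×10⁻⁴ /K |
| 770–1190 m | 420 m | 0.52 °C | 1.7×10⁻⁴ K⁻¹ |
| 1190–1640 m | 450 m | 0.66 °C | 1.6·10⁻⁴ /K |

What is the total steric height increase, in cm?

about 23.1 cm

0–270 m: 2.7×10⁻⁴ × 270 × 0.87 = 0.063423 m
270–770 m: 2.9×10⁻⁴ × 0.57 × 500 = 0.08265 m
Layer 3: 0.52 × 1.7×10⁻⁴ × 420 = 0.037128 m
1190–1640 m: 1.6×10⁻⁴ × 0.66 × 450 = 0.04752 m
Δh = 0.063423 + 0.08265 + 0.037128 + 0.04752 = 0.230721 m ≈ 23.1 cm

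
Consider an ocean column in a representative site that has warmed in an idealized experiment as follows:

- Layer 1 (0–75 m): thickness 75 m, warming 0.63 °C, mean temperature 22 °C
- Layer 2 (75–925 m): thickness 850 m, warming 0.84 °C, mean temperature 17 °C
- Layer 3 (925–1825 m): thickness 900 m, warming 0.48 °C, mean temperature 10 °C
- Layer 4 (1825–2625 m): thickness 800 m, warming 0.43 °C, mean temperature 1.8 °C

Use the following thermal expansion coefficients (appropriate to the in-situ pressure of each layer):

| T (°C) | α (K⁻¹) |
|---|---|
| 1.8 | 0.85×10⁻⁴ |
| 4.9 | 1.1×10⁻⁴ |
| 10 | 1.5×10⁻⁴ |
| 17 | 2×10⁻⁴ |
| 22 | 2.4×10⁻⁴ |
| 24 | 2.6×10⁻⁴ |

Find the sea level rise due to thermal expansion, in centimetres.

24.8 cm of thermosteric rise

Layer 1 at 22 °C → α = 2.4×10⁻⁴ K⁻¹
Layer 2 at 17 °C → α = 2×10⁻⁴ K⁻¹
Layer 3 at 10 °C → α = 1.5×10⁻⁴ K⁻¹
Layer 4 at 1.8 °C → α = 0.85×10⁻⁴ K⁻¹
Layer 1: 2.4×10⁻⁴ × 75 × 0.63 = 0.01134 m
0.84 × 850 × 2×10⁻⁴ = 0.14280 m
Layer 3: 0.48 × 900 × 1.5×10⁻⁴ = 0.06480 m
800 × 0.43 × 0.85×10⁻⁴ = 0.02924 m
Δh = 0.01134 + 0.14280 + 0.06480 + 0.02924 = 0.24818 m ≈ 24.8 cm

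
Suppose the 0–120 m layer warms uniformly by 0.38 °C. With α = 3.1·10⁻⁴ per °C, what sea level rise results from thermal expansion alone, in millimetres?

14.1 mm

Δh = αΔT·H = 3.1×10⁻⁴ × 0.38 × 120 = 0.014136 m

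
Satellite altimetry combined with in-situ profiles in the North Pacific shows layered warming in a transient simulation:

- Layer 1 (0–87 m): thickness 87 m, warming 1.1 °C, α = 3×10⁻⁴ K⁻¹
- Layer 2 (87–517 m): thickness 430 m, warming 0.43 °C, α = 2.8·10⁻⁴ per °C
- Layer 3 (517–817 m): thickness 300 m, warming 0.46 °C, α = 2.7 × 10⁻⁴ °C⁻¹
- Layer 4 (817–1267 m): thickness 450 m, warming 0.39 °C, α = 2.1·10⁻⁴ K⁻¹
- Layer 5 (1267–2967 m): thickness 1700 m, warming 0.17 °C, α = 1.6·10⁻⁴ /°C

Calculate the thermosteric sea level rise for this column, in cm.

Δh ≈ 20 cm

1.1 × 3×10⁻⁴ × 87 = 0.02871 m
87–517 m: 430 × 2.8×10⁻⁴ × 0.43 = 0.051772 m
Layer 3: 300 × 2.7×10⁻⁴ × 0.46 = 0.03726 m
450 × 2.1×10⁻⁴ × 0.39 = 0.036855 m
1267–2967 m: 0.17 × 1700 × 1.6×10⁻⁴ = 0.04624 m
Δh = 0.02871 + 0.051772 + 0.03726 + 0.036855 + 0.04624 = 0.200837 m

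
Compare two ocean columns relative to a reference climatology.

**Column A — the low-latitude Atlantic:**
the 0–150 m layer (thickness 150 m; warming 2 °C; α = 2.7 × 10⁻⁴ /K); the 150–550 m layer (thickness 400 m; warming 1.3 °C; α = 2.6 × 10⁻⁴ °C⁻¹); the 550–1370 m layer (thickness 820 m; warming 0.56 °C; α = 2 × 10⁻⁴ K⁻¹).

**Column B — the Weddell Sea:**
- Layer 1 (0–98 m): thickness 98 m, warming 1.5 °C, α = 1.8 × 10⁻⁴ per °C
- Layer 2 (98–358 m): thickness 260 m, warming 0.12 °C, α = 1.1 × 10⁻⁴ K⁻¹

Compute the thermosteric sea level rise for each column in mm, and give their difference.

A Layer 1: 150 × 2.7×10⁻⁴ × 2 = 0.08100 m
A 150–550 m: 400 × 2.6×10⁻⁴ × 1.3 = 0.13520 m
A 2×10⁻⁴ × 0.56 × 820 = 0.09184 m
A total: 0.30804 m
B 0–98 m: 1.5 × 1.8×10⁻⁴ × 98 = 0.02646 m
B Layer 2: 260 × 0.12 × 1.1×10⁻⁴ = 0.003432 m
B total: 0.029892 m
Difference: 0.30804 − 0.029892 = 0.278148 m

A: 308 mm; B: 29.9 mm; difference 278 mm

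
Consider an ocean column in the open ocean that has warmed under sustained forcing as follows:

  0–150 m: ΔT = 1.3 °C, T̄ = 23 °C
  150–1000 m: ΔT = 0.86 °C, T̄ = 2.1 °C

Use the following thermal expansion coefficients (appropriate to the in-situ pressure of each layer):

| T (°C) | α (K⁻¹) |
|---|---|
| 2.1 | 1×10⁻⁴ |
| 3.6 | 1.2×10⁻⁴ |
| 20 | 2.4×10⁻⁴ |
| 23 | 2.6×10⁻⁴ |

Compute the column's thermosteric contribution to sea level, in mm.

Δh ≈ 124 mm

Layer 1 at 23 °C → α = 2.6×10⁻⁴ K⁻¹
Layer 2 at 2.1 °C → α = 1×10⁻⁴ K⁻¹
Layer 1: 2.6×10⁻⁴ × 150 × 1.3 = 0.05070 m
150–1000 m: 1×10⁻⁴ × 0.86 × 850 = 0.07310 m
Δh = 0.05070 + 0.07310 = 0.12380 m ≈ 124 mm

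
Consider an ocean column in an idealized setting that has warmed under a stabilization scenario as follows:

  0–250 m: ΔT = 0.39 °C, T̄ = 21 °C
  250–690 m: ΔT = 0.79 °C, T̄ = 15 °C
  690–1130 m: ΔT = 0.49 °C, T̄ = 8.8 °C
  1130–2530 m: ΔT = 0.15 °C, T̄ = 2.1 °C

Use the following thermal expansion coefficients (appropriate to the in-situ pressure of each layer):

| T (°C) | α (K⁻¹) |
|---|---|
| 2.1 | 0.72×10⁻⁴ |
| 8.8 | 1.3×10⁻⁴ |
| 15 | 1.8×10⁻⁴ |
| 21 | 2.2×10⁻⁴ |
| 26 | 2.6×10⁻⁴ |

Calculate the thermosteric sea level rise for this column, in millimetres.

Δh = 127 mm

Layer 1 at 21 °C → α = 2.2×10⁻⁴ K⁻¹
Layer 2 at 15 °C → α = 1.8×10⁻⁴ K⁻¹
Layer 3 at 8.8 °C → α = 1.3×10⁻⁴ K⁻¹
Layer 4 at 2.1 °C → α = 0.72×10⁻⁴ K⁻¹
2.2×10⁻⁴ × 250 × 0.39 = 0.02145 m
250–690 m: 1.8×10⁻⁴ × 440 × 0.79 = 0.062568 m
Layer 3: 0.49 × 1.3×10⁻⁴ × 440 = 0.028028 m
1400 × 0.15 × 0.72×10⁻⁴ = 0.01512 m
Δh = 0.02145 + 0.062568 + 0.028028 + 0.01512 = 0.127166 m ≈ 127 mm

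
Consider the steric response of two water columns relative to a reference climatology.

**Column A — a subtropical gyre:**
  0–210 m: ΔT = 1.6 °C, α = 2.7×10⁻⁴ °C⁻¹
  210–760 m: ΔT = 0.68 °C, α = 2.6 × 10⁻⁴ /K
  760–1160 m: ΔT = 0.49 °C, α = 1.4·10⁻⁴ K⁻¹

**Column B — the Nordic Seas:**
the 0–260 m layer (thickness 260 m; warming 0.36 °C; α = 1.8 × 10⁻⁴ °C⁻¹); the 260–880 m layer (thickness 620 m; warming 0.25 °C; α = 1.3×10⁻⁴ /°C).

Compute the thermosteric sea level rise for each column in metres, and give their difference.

A: 0.22 m; B: 0.037 m; difference 0.18 m

A 210 × 1.6 × 2.7×10⁻⁴ = 0.09072 m
A 210–760 m: 550 × 0.68 × 2.6×10⁻⁴ = 0.09724 m
A 760–1160 m: 1.4×10⁻⁴ × 0.49 × 400 = 0.02744 m
A total: 0.21540 m
B Layer 1: 0.36 × 260 × 1.8×10⁻⁴ = 0.016848 m
B 620 × 0.25 × 1.3×10⁻⁴ = 0.02015 m
B total: 0.036998 m
Difference: 0.21540 − 0.036998 = 0.178402 m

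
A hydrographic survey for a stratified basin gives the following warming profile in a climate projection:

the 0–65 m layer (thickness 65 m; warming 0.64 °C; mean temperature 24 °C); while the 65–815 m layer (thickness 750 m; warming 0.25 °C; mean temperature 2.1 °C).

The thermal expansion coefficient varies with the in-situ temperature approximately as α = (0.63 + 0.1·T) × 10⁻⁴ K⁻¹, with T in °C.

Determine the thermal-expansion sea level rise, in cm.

Layer 1: α = (0.63 + 0.1×24)×10⁻⁴ = 3.03×10⁻⁴ K⁻¹
Layer 2: α = (0.63 + 0.1×2.1)×10⁻⁴ = 0.84×10⁻⁴ K⁻¹
Layer 1: 65 × 0.64 × 3.03×10⁻⁴ = 0.0126048 m
0.84×10⁻⁴ × 0.25 × 750 = 0.01575 m
Δh = 0.0126048 + 0.01575 = 0.0283548 m ≈ 2.84 cm

Δh ≈ 2.84 cm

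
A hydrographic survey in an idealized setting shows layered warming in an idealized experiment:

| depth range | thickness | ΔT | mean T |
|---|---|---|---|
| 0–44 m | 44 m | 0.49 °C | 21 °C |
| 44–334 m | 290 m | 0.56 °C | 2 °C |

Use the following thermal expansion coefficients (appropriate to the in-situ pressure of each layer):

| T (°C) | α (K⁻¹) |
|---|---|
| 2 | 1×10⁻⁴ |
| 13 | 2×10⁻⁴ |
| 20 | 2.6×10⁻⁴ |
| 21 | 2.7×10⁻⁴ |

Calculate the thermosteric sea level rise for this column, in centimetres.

Layer 1 at 21 °C → α = 2.7×10⁻⁴ K⁻¹
Layer 2 at 2 °C → α = 1×10⁻⁴ K⁻¹
0–44 m: 44 × 0.49 × 2.7×10⁻⁴ = 0.0058212 m
44–334 m: 1×10⁻⁴ × 290 × 0.56 = 0.01624 m
Δh = 0.0058212 + 0.01624 = 0.0220612 m

2.2 cm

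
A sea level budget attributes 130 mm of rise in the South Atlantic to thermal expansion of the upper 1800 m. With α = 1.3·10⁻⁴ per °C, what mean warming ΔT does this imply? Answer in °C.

ΔT = Δh/(αH) = 0.13 / (1.3×10⁻⁴ × 1800) ≈ 0.5556 °C

ΔT ≈ 0.56 °C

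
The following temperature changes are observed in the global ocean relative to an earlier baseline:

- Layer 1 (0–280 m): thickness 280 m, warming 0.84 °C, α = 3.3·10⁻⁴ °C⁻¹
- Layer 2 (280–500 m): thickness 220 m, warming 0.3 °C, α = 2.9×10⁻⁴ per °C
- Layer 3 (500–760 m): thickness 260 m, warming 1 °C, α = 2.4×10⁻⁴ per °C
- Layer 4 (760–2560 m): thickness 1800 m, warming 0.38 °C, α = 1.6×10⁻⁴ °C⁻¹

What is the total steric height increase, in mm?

269 mm of thermosteric rise

Layer 1: 0.84 × 3.3×10⁻⁴ × 280 = 0.077616 m
280–500 m: 220 × 2.9×10⁻⁴ × 0.3 = 0.01914 m
2.4×10⁻⁴ × 260 × 1 = 0.06240 m
1.6×10⁻⁴ × 0.38 × 1800 = 0.10944 m
Δh = 0.077616 + 0.01914 + 0.06240 + 0.10944 = 0.268596 m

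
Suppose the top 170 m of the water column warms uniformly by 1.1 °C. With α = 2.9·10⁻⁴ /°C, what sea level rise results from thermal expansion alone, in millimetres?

Δh ≈ 54.2 mm

Δh = αΔT·H = 2.9×10⁻⁴ × 1.1 × 170 = 0.05423 m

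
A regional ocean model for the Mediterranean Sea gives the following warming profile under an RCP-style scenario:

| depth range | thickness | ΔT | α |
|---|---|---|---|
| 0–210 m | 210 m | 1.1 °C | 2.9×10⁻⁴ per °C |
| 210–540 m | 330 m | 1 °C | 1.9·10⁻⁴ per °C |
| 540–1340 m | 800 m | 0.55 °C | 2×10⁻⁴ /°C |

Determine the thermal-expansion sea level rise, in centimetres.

22 cm

Layer 1: 210 × 2.9×10⁻⁴ × 1.1 = 0.06699 m
1 × 1.9×10⁻⁴ × 330 = 0.06270 m
800 × 2×10⁻⁴ × 0.55 = 0.08800 m
Δh = 0.06699 + 0.06270 + 0.08800 = 0.21769 m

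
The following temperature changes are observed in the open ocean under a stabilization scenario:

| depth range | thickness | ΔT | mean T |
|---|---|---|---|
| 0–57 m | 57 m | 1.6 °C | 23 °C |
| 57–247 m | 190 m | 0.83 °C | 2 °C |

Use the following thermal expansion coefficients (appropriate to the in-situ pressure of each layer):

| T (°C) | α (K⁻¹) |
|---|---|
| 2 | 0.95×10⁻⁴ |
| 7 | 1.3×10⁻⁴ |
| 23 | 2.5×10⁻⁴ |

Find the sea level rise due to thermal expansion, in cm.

Layer 1 at 23 °C → α = 2.5×10⁻⁴ K⁻¹
Layer 2 at 2 °C → α = 0.95×10⁻⁴ K⁻¹
Layer 1: 1.6 × 2.5×10⁻⁴ × 57 = 0.02280 m
0.83 × 0.95×10⁻⁴ × 190 = 0.0149815 m
Δh = 0.02280 + 0.0149815 = 0.0377815 m ≈ 3.78 cm

about 3.78 cm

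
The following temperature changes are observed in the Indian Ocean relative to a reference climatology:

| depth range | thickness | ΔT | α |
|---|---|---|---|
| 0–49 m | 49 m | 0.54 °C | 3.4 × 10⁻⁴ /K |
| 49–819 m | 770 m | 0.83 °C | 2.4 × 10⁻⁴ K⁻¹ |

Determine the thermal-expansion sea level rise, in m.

Layer 1: 49 × 3.4×10⁻⁴ × 0.54 = 0.0089964 m
770 × 0.83 × 2.4×10⁻⁴ = 0.153384 m
Δh = 0.0089964 + 0.153384 = 0.1623804 m ≈ 0.16 m

Δh ≈ 0.16 m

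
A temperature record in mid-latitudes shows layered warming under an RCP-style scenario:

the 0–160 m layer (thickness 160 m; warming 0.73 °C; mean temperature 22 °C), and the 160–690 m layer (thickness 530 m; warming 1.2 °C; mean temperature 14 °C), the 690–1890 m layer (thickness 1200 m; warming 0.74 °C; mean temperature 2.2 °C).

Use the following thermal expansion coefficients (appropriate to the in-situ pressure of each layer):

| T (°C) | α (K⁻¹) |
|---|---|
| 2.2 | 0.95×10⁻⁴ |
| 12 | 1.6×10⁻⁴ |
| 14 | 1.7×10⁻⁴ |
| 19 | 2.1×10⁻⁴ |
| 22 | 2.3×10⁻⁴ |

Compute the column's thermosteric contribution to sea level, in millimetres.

Layer 1 at 22 °C → α = 2.3×10⁻⁴ K⁻¹
Layer 2 at 14 °C → α = 1.7×10⁻⁴ K⁻¹
Layer 3 at 2.2 °C → α = 0.95×10⁻⁴ K⁻¹
2.3×10⁻⁴ × 0.73 × 160 = 0.026864 m
Layer 2: 1.2 × 1.7×10⁻⁴ × 530 = 0.10812 m
Layer 3: 1200 × 0.95×10⁻⁴ × 0.74 = 0.08436 m
Δh = 0.026864 + 0.10812 + 0.08436 = 0.219344 m

220 mm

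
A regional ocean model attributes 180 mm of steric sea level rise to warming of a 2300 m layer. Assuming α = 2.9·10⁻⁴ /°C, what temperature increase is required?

about 0.27 °C

ΔT = Δh/(αH) = 0.18 / (2.9×10⁻⁴ × 2300) ≈ 0.2699 °C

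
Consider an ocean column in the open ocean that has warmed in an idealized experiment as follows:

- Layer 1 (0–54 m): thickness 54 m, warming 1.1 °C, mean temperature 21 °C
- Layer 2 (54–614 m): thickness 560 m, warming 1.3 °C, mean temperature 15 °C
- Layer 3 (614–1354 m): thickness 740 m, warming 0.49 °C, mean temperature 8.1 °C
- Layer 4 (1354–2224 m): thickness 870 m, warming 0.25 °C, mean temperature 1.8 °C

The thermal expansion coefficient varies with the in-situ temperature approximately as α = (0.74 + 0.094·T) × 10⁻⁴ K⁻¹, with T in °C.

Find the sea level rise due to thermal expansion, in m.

Δh ≈ 0.25 m

Layer 1: α = (0.74 + 0.094×21)×10⁻⁴ = 2.714×10⁻⁴ K⁻¹
Layer 2: α = (0.74 + 0.094×15)×10⁻⁴ = 2.15×10⁻⁴ K⁻¹
Layer 3: α = (0.74 + 0.094×8.1)×10⁻⁴ = 1.5014×10⁻⁴ K⁻¹
Layer 4: α = (0.74 + 0.094×1.8)×10⁻⁴ = 0.9092×10⁻⁴ K⁻¹
0–54 m: 2.714×10⁻⁴ × 54 × 1.1 = 0.01612116 m
54–614 m: 2.15×10⁻⁴ × 560 × 1.3 = 0.15652 m
Layer 3: 740 × 1.5014×10⁻⁴ × 0.49 = 0.054440764 m
1354–2224 m: 0.9092×10⁻⁴ × 0.25 × 870 = 0.0197751 m
Δh = 0.01612116 + 0.15652 + 0.054440764 + 0.0197751 = 0.246857024 m ≈ 0.25 m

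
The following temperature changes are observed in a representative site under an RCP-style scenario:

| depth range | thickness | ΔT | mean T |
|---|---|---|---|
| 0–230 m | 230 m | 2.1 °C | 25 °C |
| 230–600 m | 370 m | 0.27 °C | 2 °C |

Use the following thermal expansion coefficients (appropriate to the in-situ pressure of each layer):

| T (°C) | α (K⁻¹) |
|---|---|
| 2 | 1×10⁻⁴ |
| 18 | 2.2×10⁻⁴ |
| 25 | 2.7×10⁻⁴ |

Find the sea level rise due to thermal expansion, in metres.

0.140 m of thermosteric rise

Layer 1 at 25 °C → α = 2.7×10⁻⁴ K⁻¹
Layer 2 at 2 °C → α = 1×10⁻⁴ K⁻¹
230 × 2.7×10⁻⁴ × 2.1 = 0.13041 m
370 × 0.27 × 1×10⁻⁴ = 0.00999 m
Δh = 0.13041 + 0.00999 = 0.14040 m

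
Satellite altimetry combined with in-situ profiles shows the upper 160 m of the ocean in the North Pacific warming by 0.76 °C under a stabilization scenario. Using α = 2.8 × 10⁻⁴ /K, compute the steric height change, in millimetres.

Δh = αΔT·H = 2.8×10⁻⁴ × 0.76 × 160 = 0.034048 m

34 mm of thermosteric rise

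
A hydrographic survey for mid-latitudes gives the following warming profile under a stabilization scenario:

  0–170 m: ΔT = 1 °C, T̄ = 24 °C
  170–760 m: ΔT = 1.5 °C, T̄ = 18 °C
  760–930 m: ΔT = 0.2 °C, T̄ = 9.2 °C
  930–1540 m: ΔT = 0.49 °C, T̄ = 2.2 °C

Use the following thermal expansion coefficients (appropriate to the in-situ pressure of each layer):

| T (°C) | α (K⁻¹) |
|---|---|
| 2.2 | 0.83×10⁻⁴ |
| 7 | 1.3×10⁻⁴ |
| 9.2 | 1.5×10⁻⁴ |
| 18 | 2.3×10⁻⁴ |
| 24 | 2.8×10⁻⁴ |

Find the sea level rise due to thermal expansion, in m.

0.281 m of thermosteric rise

Layer 1 at 24 °C → α = 2.8×10⁻⁴ K⁻¹
Layer 2 at 18 °C → α = 2.3×10⁻⁴ K⁻¹
Layer 3 at 9.2 °C → α = 1.5×10⁻⁴ K⁻¹
Layer 4 at 2.2 °C → α = 0.83×10⁻⁴ K⁻¹
0–170 m: 1 × 170 × 2.8×10⁻⁴ = 0.04760 m
170–760 m: 590 × 1.5 × 2.3×10⁻⁴ = 0.20355 m
760–930 m: 1.5×10⁻⁴ × 0.2 × 170 = 0.00510 m
930–1540 m: 0.83×10⁻⁴ × 610 × 0.49 = 0.0248087 m
Δh = 0.04760 + 0.20355 + 0.00510 + 0.0248087 = 0.2810587 m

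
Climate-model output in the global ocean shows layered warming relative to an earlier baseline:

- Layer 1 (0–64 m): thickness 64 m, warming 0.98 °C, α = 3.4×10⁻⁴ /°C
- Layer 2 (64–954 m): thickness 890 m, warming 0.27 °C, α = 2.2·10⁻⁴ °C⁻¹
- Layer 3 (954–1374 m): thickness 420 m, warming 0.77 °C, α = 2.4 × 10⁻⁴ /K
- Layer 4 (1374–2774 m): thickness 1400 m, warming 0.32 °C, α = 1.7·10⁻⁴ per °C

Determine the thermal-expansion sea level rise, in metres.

64 × 3.4×10⁻⁴ × 0.98 = 0.0213248 m
0.27 × 2.2×10⁻⁴ × 890 = 0.052866 m
954–1374 m: 420 × 0.77 × 2.4×10⁻⁴ = 0.077616 m
1374–2774 m: 1400 × 1.7×10⁻⁴ × 0.32 = 0.07616 m
Δh = 0.0213248 + 0.052866 + 0.077616 + 0.07616 = 0.2279668 m ≈ 0.228 m

Δh ≈ 0.228 m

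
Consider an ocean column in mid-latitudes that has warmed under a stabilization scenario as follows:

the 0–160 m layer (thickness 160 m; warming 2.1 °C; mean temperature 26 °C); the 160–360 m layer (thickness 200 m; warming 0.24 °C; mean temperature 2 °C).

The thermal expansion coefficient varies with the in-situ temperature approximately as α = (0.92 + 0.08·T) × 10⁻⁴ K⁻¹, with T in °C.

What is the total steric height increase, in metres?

Layer 1: α = (0.92 + 0.08×26)×10⁻⁴ = 3×10⁻⁴ K⁻¹
Layer 2: α = (0.92 + 0.08×2)×10⁻⁴ = 1.08×10⁻⁴ K⁻¹
0–160 m: 160 × 2.1 × 3×10⁻⁴ = 0.10080 m
160–360 m: 1.08×10⁻⁴ × 200 × 0.24 = 0.005184 m
Δh = 0.10080 + 0.005184 = 0.105984 m

Δh = 0.11 m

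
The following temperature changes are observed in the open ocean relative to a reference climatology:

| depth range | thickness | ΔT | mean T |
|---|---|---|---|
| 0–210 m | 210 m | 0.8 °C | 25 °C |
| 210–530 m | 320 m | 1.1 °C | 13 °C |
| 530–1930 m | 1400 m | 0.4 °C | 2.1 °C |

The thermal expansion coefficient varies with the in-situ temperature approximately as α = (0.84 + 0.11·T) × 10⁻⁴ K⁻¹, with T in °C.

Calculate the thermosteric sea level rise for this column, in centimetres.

20 cm

Layer 1: α = (0.84 + 0.11×25)×10⁻⁴ = 3.59×10⁻⁴ K⁻¹
Layer 2: α = (0.84 + 0.11×13)×10⁻⁴ = 2.27×10⁻⁴ K⁻¹
Layer 3: α = (0.84 + 0.11×2.1)×10⁻⁴ = 1.071×10⁻⁴ K⁻¹
0.8 × 210 × 3.59×10⁻⁴ = 0.060312 m
Layer 2: 1.1 × 2.27×10⁻⁴ × 320 = 0.079904 m
0.4 × 1.071×10⁻⁴ × 1400 = 0.059976 m
Δh = 0.060312 + 0.079904 + 0.059976 = 0.200192 m ≈ 20 cm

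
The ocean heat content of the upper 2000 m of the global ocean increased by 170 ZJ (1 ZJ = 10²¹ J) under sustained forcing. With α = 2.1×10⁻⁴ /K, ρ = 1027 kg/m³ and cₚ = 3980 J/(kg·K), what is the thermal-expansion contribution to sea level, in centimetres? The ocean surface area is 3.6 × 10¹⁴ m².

Per unit area: Q = 170×10²¹ / (3.6×10¹⁴) ≈ 4.722×10⁸ J/m²
Δh = αQ/(ρcₚ) = 2.1×10⁻⁴ × 4.722×10⁸ / (1027 × 3980) ≈ 0.02426 m

Δh ≈ 2.43 cm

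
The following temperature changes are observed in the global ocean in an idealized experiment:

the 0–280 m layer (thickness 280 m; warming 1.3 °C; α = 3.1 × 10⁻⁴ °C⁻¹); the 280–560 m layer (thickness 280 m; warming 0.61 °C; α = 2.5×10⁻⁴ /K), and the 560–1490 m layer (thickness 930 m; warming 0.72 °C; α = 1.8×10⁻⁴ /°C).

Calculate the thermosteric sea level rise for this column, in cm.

about 27.6 cm

1.3 × 3.1×10⁻⁴ × 280 = 0.11284 m
Layer 2: 280 × 0.61 × 2.5×10⁻⁴ = 0.04270 m
0.72 × 1.8×10⁻⁴ × 930 = 0.120528 m
Δh = 0.11284 + 0.04270 + 0.120528 = 0.276068 m ≈ 27.6 cm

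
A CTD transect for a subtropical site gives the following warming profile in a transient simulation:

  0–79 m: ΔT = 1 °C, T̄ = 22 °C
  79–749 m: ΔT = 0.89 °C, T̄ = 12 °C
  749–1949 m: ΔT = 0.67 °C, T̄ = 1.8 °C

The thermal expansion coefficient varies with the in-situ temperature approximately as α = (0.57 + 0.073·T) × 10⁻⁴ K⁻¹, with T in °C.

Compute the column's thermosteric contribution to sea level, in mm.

Layer 1: α = (0.57 + 0.073×22)×10⁻⁴ = 2.176×10⁻⁴ K⁻¹
Layer 2: α = (0.57 + 0.073×12)×10⁻⁴ = 1.446×10⁻⁴ K⁻¹
Layer 3: α = (0.57 + 0.073×1.8)×10⁻⁴ = 0.7014×10⁻⁴ K⁻¹
Layer 1: 79 × 1 × 2.176×10⁻⁴ = 0.0171904 m
1.446×10⁻⁴ × 670 × 0.89 = 0.08622498 m
Layer 3: 1200 × 0.67 × 0.7014×10⁻⁴ = 0.05639256 m
Δh = 0.0171904 + 0.08622498 + 0.05639256 = 0.15980794 m ≈ 160 mm

about 160 mm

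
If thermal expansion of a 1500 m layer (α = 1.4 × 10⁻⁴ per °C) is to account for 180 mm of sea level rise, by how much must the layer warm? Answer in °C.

ΔT = Δh/(αH) = 0.18 / (1.4×10⁻⁴ × 1500) ≈ 0.8571 °C

0.857 °C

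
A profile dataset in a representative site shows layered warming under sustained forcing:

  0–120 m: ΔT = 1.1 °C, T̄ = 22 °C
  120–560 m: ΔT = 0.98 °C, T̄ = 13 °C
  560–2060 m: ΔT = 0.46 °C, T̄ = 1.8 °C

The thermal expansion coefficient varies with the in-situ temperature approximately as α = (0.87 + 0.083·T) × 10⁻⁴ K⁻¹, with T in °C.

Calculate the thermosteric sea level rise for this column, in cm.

about 19 cm

Layer 1: α = (0.87 + 0.083×22)×10⁻⁴ = 2.696×10⁻⁴ K⁻¹
Layer 2: α = (0.87 + 0.083×13)×10⁻⁴ = 1.949×10⁻⁴ K⁻¹
Layer 3: α = (0.87 + 0.083×1.8)×10⁻⁴ = 1.0194×10⁻⁴ K⁻¹
0–120 m: 2.696×10⁻⁴ × 1.1 × 120 = 0.0355872 m
Layer 2: 440 × 0.98 × 1.949×10⁻⁴ = 0.08404088 m
Layer 3: 1.0194×10⁻⁴ × 1500 × 0.46 = 0.0703386 m
Δh = 0.0355872 + 0.08404088 + 0.0703386 = 0.18996668 m ≈ 19 cm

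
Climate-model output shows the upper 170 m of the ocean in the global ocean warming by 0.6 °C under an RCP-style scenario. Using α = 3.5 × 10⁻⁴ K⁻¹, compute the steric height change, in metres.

about 0.0357 m

Δh = αΔT·H = 3.5×10⁻⁴ × 0.6 × 170 = 0.03570 m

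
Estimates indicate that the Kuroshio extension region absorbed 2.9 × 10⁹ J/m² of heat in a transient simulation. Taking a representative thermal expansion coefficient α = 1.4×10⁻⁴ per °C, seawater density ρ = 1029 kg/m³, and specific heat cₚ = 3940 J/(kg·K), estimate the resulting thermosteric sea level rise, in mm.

Δh = αQ/(ρcₚ) = 1.4×10⁻⁴ × 2.9×10⁹ / (1029 × 3940) ≈ 0.10014 m

100 mm of thermosteric rise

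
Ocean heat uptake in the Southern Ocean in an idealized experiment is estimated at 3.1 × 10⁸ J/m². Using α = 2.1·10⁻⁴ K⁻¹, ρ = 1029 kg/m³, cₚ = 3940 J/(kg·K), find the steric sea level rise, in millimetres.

16.1 mm

Δh = αQ/(ρcₚ) = 2.1×10⁻⁴ × 3.1×10⁸ / (1029 × 3940) ≈ 0.016057 m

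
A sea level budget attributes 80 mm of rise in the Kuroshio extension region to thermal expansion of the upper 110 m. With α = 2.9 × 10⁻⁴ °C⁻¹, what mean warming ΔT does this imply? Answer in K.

ΔT ≈ 2.5 K

ΔT = Δh/(αH) = 0.08 / (2.9×10⁻⁴ × 110) ≈ 2.508 K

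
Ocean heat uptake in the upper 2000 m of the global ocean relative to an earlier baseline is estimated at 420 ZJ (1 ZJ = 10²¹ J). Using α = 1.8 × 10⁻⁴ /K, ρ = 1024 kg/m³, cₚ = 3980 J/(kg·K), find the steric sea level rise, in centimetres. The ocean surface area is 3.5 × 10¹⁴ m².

Per unit area: Q = 420×10²¹ / (3.5×10¹⁴) = 1.2×10⁹ J/m²
Δh = αQ/(ρcₚ) = 1.8×10⁻⁴ × 1.2×10⁹ / (1024 × 3980) ≈ 0.052999 m

Δh = 5.3 cm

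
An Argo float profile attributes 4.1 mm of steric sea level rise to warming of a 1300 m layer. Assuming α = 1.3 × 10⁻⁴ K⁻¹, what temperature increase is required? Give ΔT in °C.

0.0243 °C

ΔT = Δh/(αH) = 0.0041 / (1.3×10⁻⁴ × 1300) ≈ 0.02426 °C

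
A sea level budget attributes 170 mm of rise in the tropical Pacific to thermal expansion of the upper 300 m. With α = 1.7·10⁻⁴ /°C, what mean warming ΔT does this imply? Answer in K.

3.3 K

ΔT = Δh/(αH) = 0.17 / (1.7×10⁻⁴ × 300) ≈ 3.333 K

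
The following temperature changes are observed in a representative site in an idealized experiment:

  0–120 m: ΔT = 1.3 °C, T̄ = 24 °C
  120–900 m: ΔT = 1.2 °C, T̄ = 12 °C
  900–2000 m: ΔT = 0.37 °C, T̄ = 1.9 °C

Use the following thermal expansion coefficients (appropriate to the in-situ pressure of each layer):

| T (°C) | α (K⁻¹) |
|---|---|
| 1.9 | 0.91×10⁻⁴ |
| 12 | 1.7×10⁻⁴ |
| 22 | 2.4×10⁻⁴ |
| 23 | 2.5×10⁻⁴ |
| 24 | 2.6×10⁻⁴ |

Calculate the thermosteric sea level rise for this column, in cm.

Layer 1 at 24 °C → α = 2.6×10⁻⁴ K⁻¹
Layer 2 at 12 °C → α = 1.7×10⁻⁴ K⁻¹
Layer 3 at 1.9 °C → α = 0.91×10⁻⁴ K⁻¹
Layer 1: 2.6×10⁻⁴ × 1.3 × 120 = 0.04056 m
120–900 m: 1.2 × 1.7×10⁻⁴ × 780 = 0.15912 m
Layer 3: 0.91×10⁻⁴ × 0.37 × 1100 = 0.037037 m
Δh = 0.04056 + 0.15912 + 0.037037 = 0.236717 m

Δh ≈ 24 cm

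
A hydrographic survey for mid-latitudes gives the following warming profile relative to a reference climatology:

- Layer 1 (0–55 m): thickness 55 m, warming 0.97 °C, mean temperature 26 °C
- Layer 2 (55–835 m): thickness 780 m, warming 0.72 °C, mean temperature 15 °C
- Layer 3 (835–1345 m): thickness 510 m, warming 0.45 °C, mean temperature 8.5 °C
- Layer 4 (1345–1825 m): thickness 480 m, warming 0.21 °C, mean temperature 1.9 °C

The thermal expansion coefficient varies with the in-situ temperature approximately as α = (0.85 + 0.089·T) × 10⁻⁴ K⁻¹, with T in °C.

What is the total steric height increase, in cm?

18.7 cm

Layer 1: α = (0.85 + 0.089×26)×10⁻⁴ = 3.164×10⁻⁴ K⁻¹
Layer 2: α = (0.85 + 0.089×15)×10⁻⁴ = 2.185×10⁻⁴ K⁻¹
Layer 3: α = (0.85 + 0.089×8.5)×10⁻⁴ = 1.6065×10⁻⁴ K⁻¹
Layer 4: α = (0.85 + 0.089×1.9)×10⁻⁴ = 1.0191×10⁻⁴ K⁻¹
55 × 3.164×10⁻⁴ × 0.97 = 0.01687994 m
55–835 m: 0.72 × 780 × 2.185×10⁻⁴ = 0.1227096 m
Layer 3: 0.45 × 510 × 1.6065×10⁻⁴ = 0.036869175 m
1345–1825 m: 0.21 × 1.0191×10⁻⁴ × 480 = 0.010272528 m
Δh = 0.01687994 + 0.1227096 + 0.036869175 + 0.010272528 = 0.186731243 m ≈ 18.7 cm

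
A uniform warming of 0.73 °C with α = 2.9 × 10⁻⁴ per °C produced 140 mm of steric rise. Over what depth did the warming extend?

661 m

H = Δh/(αΔT) = 0.14 / (2.9×10⁻⁴ × 0.73) ≈ 661.3 m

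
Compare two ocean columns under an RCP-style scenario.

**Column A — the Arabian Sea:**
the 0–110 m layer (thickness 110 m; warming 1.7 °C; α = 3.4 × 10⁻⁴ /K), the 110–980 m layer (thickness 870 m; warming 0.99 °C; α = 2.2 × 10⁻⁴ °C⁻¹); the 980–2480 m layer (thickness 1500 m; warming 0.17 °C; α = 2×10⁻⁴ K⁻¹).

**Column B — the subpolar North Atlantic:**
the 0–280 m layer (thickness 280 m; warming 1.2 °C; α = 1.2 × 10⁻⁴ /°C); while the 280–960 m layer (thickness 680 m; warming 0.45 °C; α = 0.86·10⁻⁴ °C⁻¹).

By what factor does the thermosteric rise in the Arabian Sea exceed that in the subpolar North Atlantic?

A Layer 1: 3.4×10⁻⁴ × 1.7 × 110 = 0.06358 m
A 110–980 m: 870 × 2.2×10⁻⁴ × 0.99 = 0.189486 m
A 980–2480 m: 0.17 × 1500 × 2×10⁻⁴ = 0.05100 m
A total: 0.304066 m
B Layer 1: 280 × 1.2×10⁻⁴ × 1.2 = 0.04032 m
B 280–960 m: 0.86×10⁻⁴ × 0.45 × 680 = 0.026316 m
B total: 0.066636 m
Ratio: 0.304066 / 0.066636 ≈ 4.563

4.6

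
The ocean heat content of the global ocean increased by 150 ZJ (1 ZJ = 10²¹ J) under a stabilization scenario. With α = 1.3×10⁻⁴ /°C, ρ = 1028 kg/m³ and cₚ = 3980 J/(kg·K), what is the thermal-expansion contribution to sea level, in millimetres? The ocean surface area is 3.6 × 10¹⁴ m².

Δh = 13.2 mm

Per unit area: Q = 150×10²¹ / (3.6×10¹⁴) ≈ 4.167×10⁸ J/m²
Δh = αQ/(ρcₚ) = 1.3×10⁻⁴ × 4.167×10⁸ / (1028 × 3980) ≈ 0.01324 m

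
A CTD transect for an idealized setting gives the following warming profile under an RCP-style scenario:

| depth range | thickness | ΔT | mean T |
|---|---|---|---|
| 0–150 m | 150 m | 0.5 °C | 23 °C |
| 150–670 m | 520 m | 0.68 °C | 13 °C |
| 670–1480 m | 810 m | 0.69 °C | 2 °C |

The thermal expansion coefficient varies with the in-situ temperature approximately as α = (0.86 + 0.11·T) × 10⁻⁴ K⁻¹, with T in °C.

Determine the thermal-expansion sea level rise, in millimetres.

Layer 1: α = (0.86 + 0.11×23)×10⁻⁴ = 3.39×10⁻⁴ K⁻¹
Layer 2: α = (0.86 + 0.11×13)×10⁻⁴ = 2.29×10⁻⁴ K⁻¹
Layer 3: α = (0.86 + 0.11×2)×10⁻⁴ = 1.08×10⁻⁴ K⁻¹
0–150 m: 150 × 3.39×10⁻⁴ × 0.5 = 0.025425 m
520 × 0.68 × 2.29×10⁻⁴ = 0.0809744 m
Layer 3: 1.08×10⁻⁴ × 0.69 × 810 = 0.0603612 m
Δh = 0.025425 + 0.0809744 + 0.0603612 = 0.1667606 m

Δh ≈ 167 mm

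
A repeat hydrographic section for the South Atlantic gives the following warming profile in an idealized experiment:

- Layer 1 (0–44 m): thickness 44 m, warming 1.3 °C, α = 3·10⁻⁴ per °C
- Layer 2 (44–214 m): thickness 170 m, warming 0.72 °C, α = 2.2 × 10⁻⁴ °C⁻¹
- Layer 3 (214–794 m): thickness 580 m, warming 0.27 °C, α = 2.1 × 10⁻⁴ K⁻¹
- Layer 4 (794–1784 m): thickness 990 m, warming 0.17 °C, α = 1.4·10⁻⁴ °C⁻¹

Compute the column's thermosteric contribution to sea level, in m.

Layer 1: 1.3 × 3×10⁻⁴ × 44 = 0.01716 m
2.2×10⁻⁴ × 170 × 0.72 = 0.026928 m
580 × 2.1×10⁻⁴ × 0.27 = 0.032886 m
Layer 4: 0.17 × 1.4×10⁻⁴ × 990 = 0.023562 m
Δh = 0.01716 + 0.026928 + 0.032886 + 0.023562 = 0.100536 m

Δh ≈ 0.101 m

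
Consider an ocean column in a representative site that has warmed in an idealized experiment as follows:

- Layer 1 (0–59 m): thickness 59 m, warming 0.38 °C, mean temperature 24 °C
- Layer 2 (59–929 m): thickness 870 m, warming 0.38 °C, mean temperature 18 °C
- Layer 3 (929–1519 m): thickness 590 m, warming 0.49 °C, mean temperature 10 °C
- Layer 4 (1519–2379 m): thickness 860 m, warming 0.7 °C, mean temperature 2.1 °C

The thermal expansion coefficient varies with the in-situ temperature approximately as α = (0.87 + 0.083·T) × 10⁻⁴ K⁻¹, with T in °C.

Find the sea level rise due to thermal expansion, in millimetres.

Layer 1: α = (0.87 + 0.083×24)×10⁻⁴ = 2.862×10⁻⁴ K⁻¹
Layer 2: α = (0.87 + 0.083×18)×10⁻⁴ = 2.364×10⁻⁴ K⁻¹
Layer 3: α = (0.87 + 0.083×10)×10⁻⁴ = 1.7×10⁻⁴ K⁻¹
Layer 4: α = (0.87 + 0.083×2.1)×10⁻⁴ = 1.0443×10⁻⁴ K⁻¹
Layer 1: 2.862×10⁻⁴ × 0.38 × 59 = 0.006416604 m
0.38 × 2.364×10⁻⁴ × 870 = 0.07815384 m
Layer 3: 590 × 1.7×10⁻⁴ × 0.49 = 0.049147 m
1519–2379 m: 0.7 × 860 × 1.0443×10⁻⁴ = 0.06286686 m
Δh = 0.006416604 + 0.07815384 + 0.049147 + 0.06286686 = 0.196584304 m ≈ 200 mm

200 mm of thermosteric rise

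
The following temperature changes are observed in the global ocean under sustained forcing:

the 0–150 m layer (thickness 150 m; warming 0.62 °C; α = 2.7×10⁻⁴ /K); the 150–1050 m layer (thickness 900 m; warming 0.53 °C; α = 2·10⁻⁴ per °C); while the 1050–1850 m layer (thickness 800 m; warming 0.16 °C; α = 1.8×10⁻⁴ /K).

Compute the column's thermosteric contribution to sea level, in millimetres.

Layer 1: 2.7×10⁻⁴ × 150 × 0.62 = 0.02511 m
0.53 × 900 × 2×10⁻⁴ = 0.09540 m
1050–1850 m: 800 × 1.8×10⁻⁴ × 0.16 = 0.02304 m
Δh = 0.02511 + 0.09540 + 0.02304 = 0.14355 m

144 mm of thermosteric rise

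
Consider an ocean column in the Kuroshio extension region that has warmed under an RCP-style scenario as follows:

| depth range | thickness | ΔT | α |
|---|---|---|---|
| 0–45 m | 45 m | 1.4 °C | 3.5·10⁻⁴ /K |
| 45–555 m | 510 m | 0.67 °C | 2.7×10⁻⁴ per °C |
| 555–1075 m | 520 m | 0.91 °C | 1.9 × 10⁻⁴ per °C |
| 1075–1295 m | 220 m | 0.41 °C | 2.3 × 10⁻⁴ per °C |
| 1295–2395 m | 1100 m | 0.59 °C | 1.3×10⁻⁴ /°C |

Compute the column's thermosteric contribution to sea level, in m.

Layer 1: 45 × 1.4 × 3.5×10⁻⁴ = 0.02205 m
510 × 2.7×10⁻⁴ × 0.67 = 0.092259 m
555–1075 m: 520 × 0.91 × 1.9×10⁻⁴ = 0.089908 m
0.41 × 2.3×10⁻⁴ × 220 = 0.020746 m
1295–2395 m: 1.3×10⁻⁴ × 1100 × 0.59 = 0.08437 m
Δh = 0.02205 + 0.092259 + 0.089908 + 0.020746 + 0.08437 = 0.309333 m

Δh ≈ 0.309 m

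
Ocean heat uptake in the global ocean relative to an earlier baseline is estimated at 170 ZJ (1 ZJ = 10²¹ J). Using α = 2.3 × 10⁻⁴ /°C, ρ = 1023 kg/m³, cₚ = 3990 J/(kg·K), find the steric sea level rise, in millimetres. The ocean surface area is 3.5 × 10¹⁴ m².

Per unit area: Q = 170×10²¹ / (3.5×10¹⁴) ≈ 4.857×10⁸ J/m²
Δh = αQ/(ρcₚ) = 2.3×10⁻⁴ × 4.857×10⁸ / (1023 × 3990) ≈ 0.027368 m

27 mm of thermosteric rise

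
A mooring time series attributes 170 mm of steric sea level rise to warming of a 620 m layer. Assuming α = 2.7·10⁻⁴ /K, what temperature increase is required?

ΔT = Δh/(αH) = 0.17 / (2.7×10⁻⁴ × 620) ≈ 1.016 K

ΔT ≈ 1.02 K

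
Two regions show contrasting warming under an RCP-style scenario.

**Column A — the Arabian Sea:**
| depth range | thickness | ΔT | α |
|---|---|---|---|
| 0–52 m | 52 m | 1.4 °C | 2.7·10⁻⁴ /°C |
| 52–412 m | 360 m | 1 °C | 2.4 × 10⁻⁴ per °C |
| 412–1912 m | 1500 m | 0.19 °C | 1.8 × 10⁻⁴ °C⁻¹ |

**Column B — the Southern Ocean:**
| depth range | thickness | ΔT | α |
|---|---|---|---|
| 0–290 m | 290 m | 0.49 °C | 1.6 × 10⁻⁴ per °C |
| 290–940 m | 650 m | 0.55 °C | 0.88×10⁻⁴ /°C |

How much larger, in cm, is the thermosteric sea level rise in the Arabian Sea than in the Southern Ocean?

A 0–52 m: 1.4 × 2.7×10⁻⁴ × 52 = 0.019656 m
A 360 × 2.4×10⁻⁴ × 1 = 0.08640 m
A 0.19 × 1500 × 1.8×10⁻⁴ = 0.05130 m
A total: 0.157356 m
B 1.6×10⁻⁴ × 290 × 0.49 = 0.022736 m
B Layer 2: 650 × 0.88×10⁻⁴ × 0.55 = 0.03146 m
B total: 0.054196 m
Difference: 0.157356 − 0.054196 = 0.10316 m

10 cm larger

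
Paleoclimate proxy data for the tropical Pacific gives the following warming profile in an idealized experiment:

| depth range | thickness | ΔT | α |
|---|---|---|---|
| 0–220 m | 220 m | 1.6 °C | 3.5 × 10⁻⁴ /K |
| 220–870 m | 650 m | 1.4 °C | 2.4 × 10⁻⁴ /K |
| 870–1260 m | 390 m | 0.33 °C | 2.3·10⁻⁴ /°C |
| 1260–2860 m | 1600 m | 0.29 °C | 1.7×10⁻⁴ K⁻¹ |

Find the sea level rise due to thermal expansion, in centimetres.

3.5×10⁻⁴ × 220 × 1.6 = 0.12320 m
Layer 2: 2.4×10⁻⁴ × 1.4 × 650 = 0.21840 m
390 × 0.33 × 2.3×10⁻⁴ = 0.029601 m
0.29 × 1600 × 1.7×10⁻⁴ = 0.07888 m
Δh = 0.12320 + 0.21840 + 0.029601 + 0.07888 = 0.450081 m ≈ 45.0 cm

45.0 cm of thermosteric rise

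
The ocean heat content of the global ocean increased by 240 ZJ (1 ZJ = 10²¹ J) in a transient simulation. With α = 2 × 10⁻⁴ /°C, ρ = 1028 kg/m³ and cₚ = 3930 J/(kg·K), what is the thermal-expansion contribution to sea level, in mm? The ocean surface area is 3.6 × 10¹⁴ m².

Per unit area: Q = 240×10²¹ / (3.6×10¹⁴) ≈ 6.667×10⁸ J/m²
Δh = αQ/(ρcₚ) = 2×10⁻⁴ × 6.667×10⁸ / (1028 × 3930) ≈ 0.033005 m

Δh = 33.0 mm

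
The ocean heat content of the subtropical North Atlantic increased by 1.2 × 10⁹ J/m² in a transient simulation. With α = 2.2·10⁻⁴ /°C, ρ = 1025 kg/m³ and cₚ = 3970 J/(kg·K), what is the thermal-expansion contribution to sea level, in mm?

Δh = αQ/(ρcₚ) = 2.2×10⁻⁴ × 1.2×10⁹ / (1025 × 3970) ≈ 0.064877 m

64.9 mm of thermosteric rise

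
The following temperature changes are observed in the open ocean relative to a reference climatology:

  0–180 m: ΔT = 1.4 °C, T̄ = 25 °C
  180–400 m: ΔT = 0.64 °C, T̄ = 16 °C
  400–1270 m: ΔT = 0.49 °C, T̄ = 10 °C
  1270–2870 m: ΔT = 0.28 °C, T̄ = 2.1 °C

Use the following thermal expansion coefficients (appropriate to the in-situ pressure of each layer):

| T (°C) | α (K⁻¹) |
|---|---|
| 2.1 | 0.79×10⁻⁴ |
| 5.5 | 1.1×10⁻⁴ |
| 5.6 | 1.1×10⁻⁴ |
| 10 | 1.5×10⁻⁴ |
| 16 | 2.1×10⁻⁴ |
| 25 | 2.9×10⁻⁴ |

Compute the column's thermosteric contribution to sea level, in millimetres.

Layer 1 at 25 °C → α = 2.9×10⁻⁴ K⁻¹
Layer 2 at 16 °C → α = 2.1×10⁻⁴ K⁻¹
Layer 3 at 10 °C → α = 1.5×10⁻⁴ K⁻¹
Layer 4 at 2.1 °C → α = 0.79×10⁻⁴ K⁻¹
Layer 1: 180 × 2.9×10⁻⁴ × 1.4 = 0.07308 m
180–400 m: 2.1×10⁻⁴ × 220 × 0.64 = 0.029568 m
400–1270 m: 0.49 × 870 × 1.5×10⁻⁴ = 0.063945 m
1270–2870 m: 0.79×10⁻⁴ × 1600 × 0.28 = 0.035392 m
Δh = 0.07308 + 0.029568 + 0.063945 + 0.035392 = 0.201985 m

Δh ≈ 200 mm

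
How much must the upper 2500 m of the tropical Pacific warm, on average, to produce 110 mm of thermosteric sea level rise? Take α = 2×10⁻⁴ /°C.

0.220 K

ΔT = Δh/(αH) = 0.11 / (2×10⁻⁴ × 2500) = 0.2200 K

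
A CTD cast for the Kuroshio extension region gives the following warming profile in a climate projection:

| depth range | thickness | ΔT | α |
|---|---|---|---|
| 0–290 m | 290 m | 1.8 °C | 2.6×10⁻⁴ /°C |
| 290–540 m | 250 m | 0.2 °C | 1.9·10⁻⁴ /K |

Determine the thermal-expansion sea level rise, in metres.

Δh ≈ 0.15 m

290 × 2.6×10⁻⁴ × 1.8 = 0.13572 m
250 × 0.2 × 1.9×10⁻⁴ = 0.00950 m
Δh = 0.13572 + 0.00950 = 0.14522 m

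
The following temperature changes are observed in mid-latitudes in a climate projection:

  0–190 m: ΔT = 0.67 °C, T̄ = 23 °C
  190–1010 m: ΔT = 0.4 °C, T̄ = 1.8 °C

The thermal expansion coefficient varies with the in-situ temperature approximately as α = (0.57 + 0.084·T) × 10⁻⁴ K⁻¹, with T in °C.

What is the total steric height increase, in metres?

Layer 1: α = (0.57 + 0.084×23)×10⁻⁴ = 2.502×10⁻⁴ K⁻¹
Layer 2: α = (0.57 + 0.084×1.8)×10⁻⁴ = 0.7212×10⁻⁴ K⁻¹
190 × 0.67 × 2.502×10⁻⁴ = 0.03185046 m
190–1010 m: 0.4 × 820 × 0.7212×10⁻⁴ = 0.02365536 m
Δh = 0.03185046 + 0.02365536 = 0.05550582 m ≈ 0.0555 m

Δh ≈ 0.0555 m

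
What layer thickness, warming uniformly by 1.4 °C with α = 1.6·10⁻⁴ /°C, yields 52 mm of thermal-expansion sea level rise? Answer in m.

H = Δh/(αΔT) = 0.052 / (1.6×10⁻⁴ × 1.4) ≈ 232.1 m

H ≈ 232 m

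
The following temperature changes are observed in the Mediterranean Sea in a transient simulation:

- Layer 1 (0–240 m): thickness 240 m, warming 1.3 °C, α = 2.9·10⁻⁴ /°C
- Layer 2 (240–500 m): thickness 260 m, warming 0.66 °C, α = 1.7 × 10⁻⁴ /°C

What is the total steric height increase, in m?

Layer 1: 2.9×10⁻⁴ × 1.3 × 240 = 0.09048 m
240–500 m: 260 × 0.66 × 1.7×10⁻⁴ = 0.029172 m
Δh = 0.09048 + 0.029172 = 0.119652 m ≈ 0.120 m

0.120 m of thermosteric rise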